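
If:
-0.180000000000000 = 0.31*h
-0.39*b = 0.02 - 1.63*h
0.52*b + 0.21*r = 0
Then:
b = -2.48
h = -0.58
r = 6.14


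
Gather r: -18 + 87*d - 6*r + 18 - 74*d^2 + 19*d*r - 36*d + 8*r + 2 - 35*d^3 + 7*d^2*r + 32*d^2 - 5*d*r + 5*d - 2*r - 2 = -35*d^3 - 42*d^2 + 56*d + r*(7*d^2 + 14*d)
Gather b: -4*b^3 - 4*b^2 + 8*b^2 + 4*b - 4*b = -4*b^3 + 4*b^2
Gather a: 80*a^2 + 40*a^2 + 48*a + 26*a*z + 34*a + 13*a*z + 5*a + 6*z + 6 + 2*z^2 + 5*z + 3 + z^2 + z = 120*a^2 + a*(39*z + 87) + 3*z^2 + 12*z + 9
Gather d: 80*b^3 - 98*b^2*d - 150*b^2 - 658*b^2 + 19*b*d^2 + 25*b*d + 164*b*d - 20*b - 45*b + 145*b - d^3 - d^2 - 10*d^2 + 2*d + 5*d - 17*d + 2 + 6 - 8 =80*b^3 - 808*b^2 + 80*b - d^3 + d^2*(19*b - 11) + d*(-98*b^2 + 189*b - 10)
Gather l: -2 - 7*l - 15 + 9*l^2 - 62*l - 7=9*l^2 - 69*l - 24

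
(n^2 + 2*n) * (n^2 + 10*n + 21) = n^4 + 12*n^3 + 41*n^2 + 42*n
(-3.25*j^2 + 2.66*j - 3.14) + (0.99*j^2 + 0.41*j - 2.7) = -2.26*j^2 + 3.07*j - 5.84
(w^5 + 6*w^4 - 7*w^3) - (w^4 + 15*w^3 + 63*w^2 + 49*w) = w^5 + 5*w^4 - 22*w^3 - 63*w^2 - 49*w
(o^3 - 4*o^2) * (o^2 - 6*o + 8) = o^5 - 10*o^4 + 32*o^3 - 32*o^2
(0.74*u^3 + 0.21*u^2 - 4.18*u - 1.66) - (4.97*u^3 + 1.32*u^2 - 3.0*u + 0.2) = -4.23*u^3 - 1.11*u^2 - 1.18*u - 1.86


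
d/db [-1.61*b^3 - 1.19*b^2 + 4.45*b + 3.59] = -4.83*b^2 - 2.38*b + 4.45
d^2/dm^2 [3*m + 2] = 0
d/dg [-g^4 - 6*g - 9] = -4*g^3 - 6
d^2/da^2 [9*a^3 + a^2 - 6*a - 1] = 54*a + 2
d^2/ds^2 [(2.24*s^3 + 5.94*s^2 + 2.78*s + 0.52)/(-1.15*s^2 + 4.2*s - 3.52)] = (-125.62566*s^3 + 338.84148*s^2 - 83.9367360000001*s - 243.532672)/(1.520875*s^6 - 16.6635*s^5 + 74.8236*s^4 - 176.0976*s^3 + 229.02528*s^2 - 156.11904*s + 43.614208)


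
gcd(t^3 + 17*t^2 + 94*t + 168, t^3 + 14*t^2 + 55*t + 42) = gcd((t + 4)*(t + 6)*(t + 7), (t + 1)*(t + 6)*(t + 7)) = t^2 + 13*t + 42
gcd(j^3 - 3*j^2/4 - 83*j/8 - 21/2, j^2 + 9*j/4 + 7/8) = j + 7/4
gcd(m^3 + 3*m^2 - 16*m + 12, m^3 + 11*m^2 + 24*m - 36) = m^2 + 5*m - 6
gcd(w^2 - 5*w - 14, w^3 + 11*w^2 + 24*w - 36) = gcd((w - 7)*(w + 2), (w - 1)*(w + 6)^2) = 1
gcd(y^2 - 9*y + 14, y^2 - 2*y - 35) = y - 7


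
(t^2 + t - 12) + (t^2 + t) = 2*t^2 + 2*t - 12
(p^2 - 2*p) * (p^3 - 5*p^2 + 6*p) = p^5 - 7*p^4 + 16*p^3 - 12*p^2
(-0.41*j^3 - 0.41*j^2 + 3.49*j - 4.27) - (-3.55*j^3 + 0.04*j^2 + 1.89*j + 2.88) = 3.14*j^3 - 0.45*j^2 + 1.6*j - 7.15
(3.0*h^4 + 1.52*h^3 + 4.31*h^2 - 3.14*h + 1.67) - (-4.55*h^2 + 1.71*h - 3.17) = 3.0*h^4 + 1.52*h^3 + 8.86*h^2 - 4.85*h + 4.84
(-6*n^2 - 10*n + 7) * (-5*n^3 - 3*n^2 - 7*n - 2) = 30*n^5 + 68*n^4 + 37*n^3 + 61*n^2 - 29*n - 14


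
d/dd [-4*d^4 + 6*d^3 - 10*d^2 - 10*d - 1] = -16*d^3 + 18*d^2 - 20*d - 10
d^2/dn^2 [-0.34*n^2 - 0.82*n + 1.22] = -0.680000000000000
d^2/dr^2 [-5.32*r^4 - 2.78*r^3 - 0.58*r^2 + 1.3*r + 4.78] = -63.84*r^2 - 16.68*r - 1.16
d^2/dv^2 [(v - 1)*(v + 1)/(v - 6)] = 70/(v^3 - 18*v^2 + 108*v - 216)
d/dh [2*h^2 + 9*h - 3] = 4*h + 9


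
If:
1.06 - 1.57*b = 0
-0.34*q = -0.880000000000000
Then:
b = 0.68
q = 2.59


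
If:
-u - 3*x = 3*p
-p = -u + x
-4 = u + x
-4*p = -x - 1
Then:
No Solution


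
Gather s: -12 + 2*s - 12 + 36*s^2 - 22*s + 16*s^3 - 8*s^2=16*s^3 + 28*s^2 - 20*s - 24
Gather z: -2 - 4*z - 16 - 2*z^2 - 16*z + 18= -2*z^2 - 20*z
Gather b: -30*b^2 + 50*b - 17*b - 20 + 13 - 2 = -30*b^2 + 33*b - 9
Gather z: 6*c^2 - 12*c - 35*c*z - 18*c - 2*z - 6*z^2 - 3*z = 6*c^2 - 30*c - 6*z^2 + z*(-35*c - 5)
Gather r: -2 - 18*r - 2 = -18*r - 4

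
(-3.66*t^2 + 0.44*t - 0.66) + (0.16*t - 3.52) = -3.66*t^2 + 0.6*t - 4.18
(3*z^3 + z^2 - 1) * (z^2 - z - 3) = 3*z^5 - 2*z^4 - 10*z^3 - 4*z^2 + z + 3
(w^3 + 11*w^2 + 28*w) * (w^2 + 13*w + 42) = w^5 + 24*w^4 + 213*w^3 + 826*w^2 + 1176*w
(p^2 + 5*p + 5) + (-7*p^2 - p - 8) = -6*p^2 + 4*p - 3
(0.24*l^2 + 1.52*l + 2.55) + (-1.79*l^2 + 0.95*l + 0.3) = -1.55*l^2 + 2.47*l + 2.85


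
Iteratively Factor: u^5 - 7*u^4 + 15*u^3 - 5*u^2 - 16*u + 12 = (u - 1)*(u^4 - 6*u^3 + 9*u^2 + 4*u - 12) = (u - 2)*(u - 1)*(u^3 - 4*u^2 + u + 6) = (u - 2)^2*(u - 1)*(u^2 - 2*u - 3) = (u - 3)*(u - 2)^2*(u - 1)*(u + 1)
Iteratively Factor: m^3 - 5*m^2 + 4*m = (m - 4)*(m^2 - m) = (m - 4)*(m - 1)*(m)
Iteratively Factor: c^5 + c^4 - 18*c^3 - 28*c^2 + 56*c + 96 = (c + 2)*(c^4 - c^3 - 16*c^2 + 4*c + 48) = (c + 2)*(c + 3)*(c^3 - 4*c^2 - 4*c + 16) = (c + 2)^2*(c + 3)*(c^2 - 6*c + 8) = (c - 4)*(c + 2)^2*(c + 3)*(c - 2)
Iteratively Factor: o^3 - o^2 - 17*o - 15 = (o + 1)*(o^2 - 2*o - 15) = (o + 1)*(o + 3)*(o - 5)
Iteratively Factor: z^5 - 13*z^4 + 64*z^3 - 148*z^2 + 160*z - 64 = (z - 1)*(z^4 - 12*z^3 + 52*z^2 - 96*z + 64) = (z - 4)*(z - 1)*(z^3 - 8*z^2 + 20*z - 16) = (z - 4)^2*(z - 1)*(z^2 - 4*z + 4) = (z - 4)^2*(z - 2)*(z - 1)*(z - 2)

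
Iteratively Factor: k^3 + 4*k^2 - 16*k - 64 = (k + 4)*(k^2 - 16) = (k + 4)^2*(k - 4)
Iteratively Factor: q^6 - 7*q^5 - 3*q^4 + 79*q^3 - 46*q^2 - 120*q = (q - 5)*(q^5 - 2*q^4 - 13*q^3 + 14*q^2 + 24*q) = q*(q - 5)*(q^4 - 2*q^3 - 13*q^2 + 14*q + 24) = q*(q - 5)*(q + 1)*(q^3 - 3*q^2 - 10*q + 24) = q*(q - 5)*(q - 4)*(q + 1)*(q^2 + q - 6) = q*(q - 5)*(q - 4)*(q + 1)*(q + 3)*(q - 2)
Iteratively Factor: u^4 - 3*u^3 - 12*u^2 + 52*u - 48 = (u + 4)*(u^3 - 7*u^2 + 16*u - 12) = (u - 2)*(u + 4)*(u^2 - 5*u + 6) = (u - 3)*(u - 2)*(u + 4)*(u - 2)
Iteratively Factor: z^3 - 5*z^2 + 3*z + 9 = (z - 3)*(z^2 - 2*z - 3) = (z - 3)^2*(z + 1)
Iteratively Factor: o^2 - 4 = (o - 2)*(o + 2)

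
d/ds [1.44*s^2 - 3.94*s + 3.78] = 2.88*s - 3.94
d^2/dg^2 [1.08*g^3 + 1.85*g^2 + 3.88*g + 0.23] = 6.48*g + 3.7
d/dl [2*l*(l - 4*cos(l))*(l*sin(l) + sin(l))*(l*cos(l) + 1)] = -2*l*(l + 1)*(l - 4*cos(l))*(l*sin(l) - cos(l))*sin(l) + 2*l*(l + 1)*(l*cos(l) + 1)*(4*sin(l) + 1)*sin(l) + 2*l*(l - 4*cos(l))*(l*cos(l) + 1)*(l*cos(l) + sqrt(2)*sin(l + pi/4)) + 2*(l + 1)*(l - 4*cos(l))*(l*cos(l) + 1)*sin(l)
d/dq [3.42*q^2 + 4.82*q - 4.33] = 6.84*q + 4.82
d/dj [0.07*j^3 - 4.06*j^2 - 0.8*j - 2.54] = 0.21*j^2 - 8.12*j - 0.8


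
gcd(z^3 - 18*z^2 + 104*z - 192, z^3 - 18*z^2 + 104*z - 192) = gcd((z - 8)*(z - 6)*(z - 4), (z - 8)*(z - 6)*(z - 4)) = z^3 - 18*z^2 + 104*z - 192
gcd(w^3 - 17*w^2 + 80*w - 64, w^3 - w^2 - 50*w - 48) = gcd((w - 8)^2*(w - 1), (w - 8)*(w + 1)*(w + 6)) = w - 8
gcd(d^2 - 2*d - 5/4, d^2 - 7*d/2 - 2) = d + 1/2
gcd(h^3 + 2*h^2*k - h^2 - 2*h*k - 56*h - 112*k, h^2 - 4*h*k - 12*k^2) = h + 2*k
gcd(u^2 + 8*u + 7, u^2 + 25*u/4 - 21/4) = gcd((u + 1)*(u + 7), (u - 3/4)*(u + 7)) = u + 7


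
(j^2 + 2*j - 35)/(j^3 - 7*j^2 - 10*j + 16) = (j^2 + 2*j - 35)/(j^3 - 7*j^2 - 10*j + 16)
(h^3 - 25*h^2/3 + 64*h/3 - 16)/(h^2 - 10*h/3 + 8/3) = (h^2 - 7*h + 12)/(h - 2)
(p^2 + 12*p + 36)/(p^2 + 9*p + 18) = (p + 6)/(p + 3)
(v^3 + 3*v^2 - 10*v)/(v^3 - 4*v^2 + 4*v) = (v + 5)/(v - 2)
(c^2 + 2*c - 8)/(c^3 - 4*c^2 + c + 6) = (c + 4)/(c^2 - 2*c - 3)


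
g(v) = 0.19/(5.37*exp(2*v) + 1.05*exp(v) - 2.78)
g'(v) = 0.19*(-10.74*exp(2*v) - 1.05*exp(v))/(5.37*exp(2*v) + 1.05*exp(v) - 2.78)^2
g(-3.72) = -0.07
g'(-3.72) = -0.00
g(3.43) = 0.00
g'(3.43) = -0.00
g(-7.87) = -0.07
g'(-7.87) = -0.00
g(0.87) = 0.01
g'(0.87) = -0.01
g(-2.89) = -0.07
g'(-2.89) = -0.00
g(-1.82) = -0.08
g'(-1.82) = -0.01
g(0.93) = 0.01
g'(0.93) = -0.01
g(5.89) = 0.00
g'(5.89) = -0.00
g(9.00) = 0.00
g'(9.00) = 0.00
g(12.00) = 0.00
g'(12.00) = 0.00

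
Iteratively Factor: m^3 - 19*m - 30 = (m + 2)*(m^2 - 2*m - 15) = (m + 2)*(m + 3)*(m - 5)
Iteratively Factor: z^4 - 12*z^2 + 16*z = (z - 2)*(z^3 + 2*z^2 - 8*z) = (z - 2)^2*(z^2 + 4*z) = (z - 2)^2*(z + 4)*(z)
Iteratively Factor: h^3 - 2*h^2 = (h - 2)*(h^2) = h*(h - 2)*(h)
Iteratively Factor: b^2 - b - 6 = (b + 2)*(b - 3)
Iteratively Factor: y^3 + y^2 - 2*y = (y)*(y^2 + y - 2) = y*(y - 1)*(y + 2)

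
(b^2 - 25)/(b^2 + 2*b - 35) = (b + 5)/(b + 7)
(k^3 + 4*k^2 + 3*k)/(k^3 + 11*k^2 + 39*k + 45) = k*(k + 1)/(k^2 + 8*k + 15)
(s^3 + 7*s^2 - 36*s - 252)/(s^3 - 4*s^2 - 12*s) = (s^2 + 13*s + 42)/(s*(s + 2))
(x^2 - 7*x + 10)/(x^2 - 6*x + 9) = (x^2 - 7*x + 10)/(x^2 - 6*x + 9)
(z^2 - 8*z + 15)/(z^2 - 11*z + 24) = (z - 5)/(z - 8)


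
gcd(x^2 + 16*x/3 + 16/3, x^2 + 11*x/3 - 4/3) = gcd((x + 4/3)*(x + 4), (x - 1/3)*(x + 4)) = x + 4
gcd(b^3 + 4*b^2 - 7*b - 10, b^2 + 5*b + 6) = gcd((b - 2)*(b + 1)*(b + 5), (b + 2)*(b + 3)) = 1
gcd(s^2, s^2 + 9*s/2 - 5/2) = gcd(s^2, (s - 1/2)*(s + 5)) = 1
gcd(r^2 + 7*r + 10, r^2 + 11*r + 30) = r + 5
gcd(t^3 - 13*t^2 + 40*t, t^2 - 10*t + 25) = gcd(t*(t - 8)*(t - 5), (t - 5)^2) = t - 5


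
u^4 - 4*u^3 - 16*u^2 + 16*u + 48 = (u - 6)*(u - 2)*(u + 2)^2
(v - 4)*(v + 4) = v^2 - 16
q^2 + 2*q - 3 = (q - 1)*(q + 3)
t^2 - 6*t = t*(t - 6)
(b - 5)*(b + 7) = b^2 + 2*b - 35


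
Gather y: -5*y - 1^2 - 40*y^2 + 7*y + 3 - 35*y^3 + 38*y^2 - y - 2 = -35*y^3 - 2*y^2 + y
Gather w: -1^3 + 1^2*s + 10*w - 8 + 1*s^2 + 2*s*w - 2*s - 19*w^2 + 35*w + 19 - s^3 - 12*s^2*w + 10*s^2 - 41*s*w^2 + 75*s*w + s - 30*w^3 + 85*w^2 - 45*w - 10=-s^3 + 11*s^2 - 30*w^3 + w^2*(66 - 41*s) + w*(-12*s^2 + 77*s)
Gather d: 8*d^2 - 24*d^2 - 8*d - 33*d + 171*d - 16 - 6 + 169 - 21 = -16*d^2 + 130*d + 126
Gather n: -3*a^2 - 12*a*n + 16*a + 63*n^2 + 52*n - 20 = -3*a^2 + 16*a + 63*n^2 + n*(52 - 12*a) - 20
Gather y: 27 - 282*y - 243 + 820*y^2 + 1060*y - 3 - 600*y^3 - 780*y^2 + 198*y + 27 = -600*y^3 + 40*y^2 + 976*y - 192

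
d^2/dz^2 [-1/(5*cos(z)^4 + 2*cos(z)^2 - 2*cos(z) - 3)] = 2*(-4*(10*cos(z)^3 + 2*cos(z) - 1)^2*sin(z)^2 + (-40*sin(z)^4 + 54*sin(z)^2 + cos(z) - 12)*(5*cos(z)^4 + 2*cos(z)^2 - 2*cos(z) - 3))/(5*cos(z)^4 + 2*cos(z)^2 - 2*cos(z) - 3)^3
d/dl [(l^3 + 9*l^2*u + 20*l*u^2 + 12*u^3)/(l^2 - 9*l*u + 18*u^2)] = (l^4 - 18*l^3*u - 47*l^2*u^2 + 300*l*u^3 + 468*u^4)/(l^4 - 18*l^3*u + 117*l^2*u^2 - 324*l*u^3 + 324*u^4)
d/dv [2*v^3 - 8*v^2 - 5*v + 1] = 6*v^2 - 16*v - 5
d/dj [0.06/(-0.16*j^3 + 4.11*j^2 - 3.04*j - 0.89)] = (0.0288*j^2 - 0.4932*j + 0.1824)/(0.16*j^3 - 4.11*j^2 + 3.04*j + 0.89)^2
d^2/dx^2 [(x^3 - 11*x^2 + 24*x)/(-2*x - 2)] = (-x^3 - 3*x^2 - 3*x + 35)/(x^3 + 3*x^2 + 3*x + 1)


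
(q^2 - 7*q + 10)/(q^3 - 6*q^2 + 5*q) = (q - 2)/(q*(q - 1))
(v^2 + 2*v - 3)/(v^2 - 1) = (v + 3)/(v + 1)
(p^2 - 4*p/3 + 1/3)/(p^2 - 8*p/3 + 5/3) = (3*p - 1)/(3*p - 5)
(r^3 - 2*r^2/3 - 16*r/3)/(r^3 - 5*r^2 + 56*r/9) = 3*(r + 2)/(3*r - 7)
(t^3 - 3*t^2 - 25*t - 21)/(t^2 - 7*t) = t + 4 + 3/t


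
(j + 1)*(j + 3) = j^2 + 4*j + 3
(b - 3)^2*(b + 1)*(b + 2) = b^4 - 3*b^3 - 7*b^2 + 15*b + 18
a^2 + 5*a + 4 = (a + 1)*(a + 4)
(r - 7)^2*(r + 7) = r^3 - 7*r^2 - 49*r + 343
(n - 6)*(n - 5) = n^2 - 11*n + 30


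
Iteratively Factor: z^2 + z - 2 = (z + 2)*(z - 1)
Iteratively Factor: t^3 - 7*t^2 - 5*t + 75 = (t - 5)*(t^2 - 2*t - 15) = (t - 5)^2*(t + 3)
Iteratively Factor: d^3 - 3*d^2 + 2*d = (d - 2)*(d^2 - d) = d*(d - 2)*(d - 1)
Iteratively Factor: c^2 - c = (c)*(c - 1)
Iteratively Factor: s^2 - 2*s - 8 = (s - 4)*(s + 2)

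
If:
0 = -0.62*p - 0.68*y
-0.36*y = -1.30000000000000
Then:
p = -3.96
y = 3.61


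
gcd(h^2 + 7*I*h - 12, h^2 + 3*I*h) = h + 3*I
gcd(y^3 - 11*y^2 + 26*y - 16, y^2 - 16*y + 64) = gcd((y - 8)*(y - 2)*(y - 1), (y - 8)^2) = y - 8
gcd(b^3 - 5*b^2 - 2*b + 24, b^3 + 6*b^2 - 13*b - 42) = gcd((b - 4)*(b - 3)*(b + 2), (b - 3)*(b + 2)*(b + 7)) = b^2 - b - 6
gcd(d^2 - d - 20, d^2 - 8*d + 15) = d - 5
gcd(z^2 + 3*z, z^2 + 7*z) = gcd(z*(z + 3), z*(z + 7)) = z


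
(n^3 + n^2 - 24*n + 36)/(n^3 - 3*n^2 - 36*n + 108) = (n - 2)/(n - 6)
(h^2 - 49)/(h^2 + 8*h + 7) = (h - 7)/(h + 1)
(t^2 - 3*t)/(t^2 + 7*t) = (t - 3)/(t + 7)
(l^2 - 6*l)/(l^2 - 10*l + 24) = l/(l - 4)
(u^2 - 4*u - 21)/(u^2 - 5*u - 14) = (u + 3)/(u + 2)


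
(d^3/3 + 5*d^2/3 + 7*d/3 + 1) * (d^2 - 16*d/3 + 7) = d^5/3 - d^4/9 - 38*d^3/9 + 2*d^2/9 + 11*d + 7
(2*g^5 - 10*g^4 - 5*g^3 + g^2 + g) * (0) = 0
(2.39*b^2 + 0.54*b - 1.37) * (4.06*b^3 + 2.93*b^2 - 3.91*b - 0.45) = 9.7034*b^5 + 9.1951*b^4 - 13.3249*b^3 - 7.201*b^2 + 5.1137*b + 0.6165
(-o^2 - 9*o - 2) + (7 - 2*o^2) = -3*o^2 - 9*o + 5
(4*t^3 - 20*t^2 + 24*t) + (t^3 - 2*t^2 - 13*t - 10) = 5*t^3 - 22*t^2 + 11*t - 10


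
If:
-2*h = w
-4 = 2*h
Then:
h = -2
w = 4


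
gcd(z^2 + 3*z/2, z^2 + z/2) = z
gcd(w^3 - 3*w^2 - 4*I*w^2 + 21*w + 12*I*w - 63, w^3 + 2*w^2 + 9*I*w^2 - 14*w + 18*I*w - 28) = 1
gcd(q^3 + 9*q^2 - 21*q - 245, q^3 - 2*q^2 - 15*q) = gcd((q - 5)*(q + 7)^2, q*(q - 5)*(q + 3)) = q - 5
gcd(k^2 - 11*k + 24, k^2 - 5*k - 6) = 1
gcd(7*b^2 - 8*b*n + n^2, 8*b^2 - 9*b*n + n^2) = b - n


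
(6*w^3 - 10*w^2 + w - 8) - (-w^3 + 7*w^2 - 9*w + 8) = 7*w^3 - 17*w^2 + 10*w - 16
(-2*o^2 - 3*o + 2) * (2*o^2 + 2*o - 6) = -4*o^4 - 10*o^3 + 10*o^2 + 22*o - 12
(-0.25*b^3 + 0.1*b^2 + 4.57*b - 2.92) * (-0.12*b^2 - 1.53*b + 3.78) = 0.03*b^5 + 0.3705*b^4 - 1.6464*b^3 - 6.2637*b^2 + 21.7422*b - 11.0376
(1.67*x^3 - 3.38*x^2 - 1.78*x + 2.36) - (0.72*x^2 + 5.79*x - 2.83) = 1.67*x^3 - 4.1*x^2 - 7.57*x + 5.19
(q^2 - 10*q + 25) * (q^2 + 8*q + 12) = q^4 - 2*q^3 - 43*q^2 + 80*q + 300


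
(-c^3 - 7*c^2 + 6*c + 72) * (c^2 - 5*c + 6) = -c^5 - 2*c^4 + 35*c^3 - 324*c + 432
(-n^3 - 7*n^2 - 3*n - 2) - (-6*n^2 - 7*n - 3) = -n^3 - n^2 + 4*n + 1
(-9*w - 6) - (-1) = -9*w - 5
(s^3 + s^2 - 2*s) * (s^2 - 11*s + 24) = s^5 - 10*s^4 + 11*s^3 + 46*s^2 - 48*s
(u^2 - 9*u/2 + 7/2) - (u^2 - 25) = 57/2 - 9*u/2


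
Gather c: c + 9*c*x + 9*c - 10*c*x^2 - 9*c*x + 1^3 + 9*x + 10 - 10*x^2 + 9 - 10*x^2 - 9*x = c*(10 - 10*x^2) - 20*x^2 + 20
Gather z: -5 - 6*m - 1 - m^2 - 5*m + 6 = -m^2 - 11*m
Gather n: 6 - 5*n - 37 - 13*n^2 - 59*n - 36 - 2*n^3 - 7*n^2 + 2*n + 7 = -2*n^3 - 20*n^2 - 62*n - 60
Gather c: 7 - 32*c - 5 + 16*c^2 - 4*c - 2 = 16*c^2 - 36*c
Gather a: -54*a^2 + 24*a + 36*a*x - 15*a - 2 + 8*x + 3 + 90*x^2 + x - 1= -54*a^2 + a*(36*x + 9) + 90*x^2 + 9*x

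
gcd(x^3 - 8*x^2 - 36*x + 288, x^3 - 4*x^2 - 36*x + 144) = x^2 - 36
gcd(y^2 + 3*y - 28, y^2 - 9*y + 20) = y - 4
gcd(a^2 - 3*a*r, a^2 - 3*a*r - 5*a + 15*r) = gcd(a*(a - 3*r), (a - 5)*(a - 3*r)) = -a + 3*r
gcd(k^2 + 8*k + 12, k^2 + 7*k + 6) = k + 6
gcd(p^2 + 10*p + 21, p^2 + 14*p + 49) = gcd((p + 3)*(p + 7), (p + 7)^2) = p + 7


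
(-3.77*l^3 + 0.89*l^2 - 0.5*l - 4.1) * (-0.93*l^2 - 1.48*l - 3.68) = 3.5061*l^5 + 4.7519*l^4 + 13.0214*l^3 + 1.2778*l^2 + 7.908*l + 15.088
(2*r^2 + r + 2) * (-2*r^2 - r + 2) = -4*r^4 - 4*r^3 - r^2 + 4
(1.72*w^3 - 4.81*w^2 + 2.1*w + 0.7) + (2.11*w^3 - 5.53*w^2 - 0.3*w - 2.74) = 3.83*w^3 - 10.34*w^2 + 1.8*w - 2.04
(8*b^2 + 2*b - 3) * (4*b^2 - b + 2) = 32*b^4 + 2*b^2 + 7*b - 6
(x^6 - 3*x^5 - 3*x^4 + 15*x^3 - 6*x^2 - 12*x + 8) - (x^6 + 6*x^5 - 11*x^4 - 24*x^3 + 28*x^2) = -9*x^5 + 8*x^4 + 39*x^3 - 34*x^2 - 12*x + 8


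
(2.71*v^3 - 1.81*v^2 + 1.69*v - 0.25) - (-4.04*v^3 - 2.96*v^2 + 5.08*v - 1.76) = 6.75*v^3 + 1.15*v^2 - 3.39*v + 1.51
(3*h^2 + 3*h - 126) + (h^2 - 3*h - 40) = 4*h^2 - 166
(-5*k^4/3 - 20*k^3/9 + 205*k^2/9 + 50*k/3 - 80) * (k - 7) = -5*k^5/3 + 85*k^4/9 + 115*k^3/3 - 1285*k^2/9 - 590*k/3 + 560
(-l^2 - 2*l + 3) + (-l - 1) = -l^2 - 3*l + 2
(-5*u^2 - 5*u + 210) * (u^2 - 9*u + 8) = -5*u^4 + 40*u^3 + 215*u^2 - 1930*u + 1680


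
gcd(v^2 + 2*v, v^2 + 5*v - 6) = 1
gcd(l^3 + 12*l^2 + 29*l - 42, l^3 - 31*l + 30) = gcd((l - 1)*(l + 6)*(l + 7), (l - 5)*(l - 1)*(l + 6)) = l^2 + 5*l - 6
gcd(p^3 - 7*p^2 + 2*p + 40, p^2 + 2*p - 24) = p - 4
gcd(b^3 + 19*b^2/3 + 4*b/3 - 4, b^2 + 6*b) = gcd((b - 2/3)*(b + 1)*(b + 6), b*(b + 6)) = b + 6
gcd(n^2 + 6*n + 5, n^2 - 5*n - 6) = n + 1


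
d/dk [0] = 0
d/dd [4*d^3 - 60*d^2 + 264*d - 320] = 12*d^2 - 120*d + 264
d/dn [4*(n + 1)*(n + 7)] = 8*n + 32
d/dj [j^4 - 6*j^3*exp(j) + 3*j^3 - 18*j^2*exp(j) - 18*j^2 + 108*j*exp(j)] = -6*j^3*exp(j) + 4*j^3 - 36*j^2*exp(j) + 9*j^2 + 72*j*exp(j) - 36*j + 108*exp(j)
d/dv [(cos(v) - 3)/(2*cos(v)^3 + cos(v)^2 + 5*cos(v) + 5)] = 4*(17*sin(v)^2 - 3*cos(v) + cos(3*v) - 37)*sin(v)/(-2*sin(v)^2 + 13*cos(v) + cos(3*v) + 12)^2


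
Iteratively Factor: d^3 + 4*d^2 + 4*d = (d + 2)*(d^2 + 2*d) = (d + 2)^2*(d)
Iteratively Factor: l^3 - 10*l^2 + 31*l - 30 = (l - 3)*(l^2 - 7*l + 10) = (l - 5)*(l - 3)*(l - 2)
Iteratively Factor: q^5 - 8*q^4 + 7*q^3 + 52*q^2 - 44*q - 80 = (q - 5)*(q^4 - 3*q^3 - 8*q^2 + 12*q + 16) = (q - 5)*(q + 1)*(q^3 - 4*q^2 - 4*q + 16) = (q - 5)*(q - 2)*(q + 1)*(q^2 - 2*q - 8) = (q - 5)*(q - 2)*(q + 1)*(q + 2)*(q - 4)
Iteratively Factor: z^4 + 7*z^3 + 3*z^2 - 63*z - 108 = (z + 3)*(z^3 + 4*z^2 - 9*z - 36) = (z - 3)*(z + 3)*(z^2 + 7*z + 12) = (z - 3)*(z + 3)^2*(z + 4)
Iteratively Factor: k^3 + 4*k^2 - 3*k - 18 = (k + 3)*(k^2 + k - 6) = (k - 2)*(k + 3)*(k + 3)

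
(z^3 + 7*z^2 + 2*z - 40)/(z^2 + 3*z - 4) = (z^2 + 3*z - 10)/(z - 1)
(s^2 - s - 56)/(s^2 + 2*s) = (s^2 - s - 56)/(s*(s + 2))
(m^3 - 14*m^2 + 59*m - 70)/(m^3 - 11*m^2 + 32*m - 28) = (m - 5)/(m - 2)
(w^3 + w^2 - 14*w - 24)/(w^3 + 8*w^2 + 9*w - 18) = (w^2 - 2*w - 8)/(w^2 + 5*w - 6)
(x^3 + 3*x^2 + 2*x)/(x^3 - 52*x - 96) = x*(x + 1)/(x^2 - 2*x - 48)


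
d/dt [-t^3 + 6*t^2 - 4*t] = -3*t^2 + 12*t - 4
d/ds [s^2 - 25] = 2*s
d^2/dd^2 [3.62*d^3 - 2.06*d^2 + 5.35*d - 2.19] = 21.72*d - 4.12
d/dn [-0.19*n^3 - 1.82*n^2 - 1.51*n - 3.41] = -0.57*n^2 - 3.64*n - 1.51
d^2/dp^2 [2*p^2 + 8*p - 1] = 4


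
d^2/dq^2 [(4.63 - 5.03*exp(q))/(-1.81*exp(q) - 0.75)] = (9.1146 - 21.996568*exp(q))*exp(q)/(5.929741*exp(3*q) + 7.371225*exp(2*q) + 3.054375*exp(q) + 0.421875)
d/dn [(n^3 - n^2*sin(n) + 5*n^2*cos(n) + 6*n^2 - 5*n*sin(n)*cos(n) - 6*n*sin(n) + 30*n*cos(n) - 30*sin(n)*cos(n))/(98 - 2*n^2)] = (n*(n^3 - n^2*sin(n) + 5*n^2*cos(n) + 6*n^2 - 6*n*sin(n) - 5*n*sin(2*n)/2 + 30*n*cos(n) - 15*sin(2*n)) + (n^2 - 49)*(5*n^2*sin(n) + n^2*cos(n) - 3*n^2 + 32*n*sin(n) - 4*n*cos(n) + 5*n*cos(2*n) - 12*n + 6*sin(n) + 5*sin(2*n)/2 - 30*cos(n) + 30*cos(2*n))/2)/(n^2 - 49)^2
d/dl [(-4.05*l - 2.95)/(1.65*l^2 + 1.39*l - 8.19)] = (6.6825*l^2 + 9.735*l + 37.27)/(2.7225*l^4 + 4.587*l^3 - 25.0949*l^2 - 22.7682*l + 67.0761)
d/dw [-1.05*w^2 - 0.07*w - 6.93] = -2.1*w - 0.07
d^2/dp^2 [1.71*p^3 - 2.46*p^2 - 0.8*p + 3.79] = 10.26*p - 4.92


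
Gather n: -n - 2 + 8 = 6 - n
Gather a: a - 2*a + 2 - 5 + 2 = -a - 1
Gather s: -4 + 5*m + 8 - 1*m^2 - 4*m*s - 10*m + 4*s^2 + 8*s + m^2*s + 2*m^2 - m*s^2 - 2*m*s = m^2 - 5*m + s^2*(4 - m) + s*(m^2 - 6*m + 8) + 4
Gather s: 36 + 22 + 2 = 60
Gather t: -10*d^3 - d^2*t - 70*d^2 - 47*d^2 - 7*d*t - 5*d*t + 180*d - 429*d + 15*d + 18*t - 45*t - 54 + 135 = -10*d^3 - 117*d^2 - 234*d + t*(-d^2 - 12*d - 27) + 81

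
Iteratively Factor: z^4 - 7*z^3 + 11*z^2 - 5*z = (z - 1)*(z^3 - 6*z^2 + 5*z) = (z - 5)*(z - 1)*(z^2 - z) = z*(z - 5)*(z - 1)*(z - 1)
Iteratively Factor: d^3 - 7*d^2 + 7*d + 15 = (d - 5)*(d^2 - 2*d - 3) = (d - 5)*(d - 3)*(d + 1)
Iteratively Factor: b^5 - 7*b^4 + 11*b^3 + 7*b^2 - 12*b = (b - 4)*(b^4 - 3*b^3 - b^2 + 3*b) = (b - 4)*(b + 1)*(b^3 - 4*b^2 + 3*b) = b*(b - 4)*(b + 1)*(b^2 - 4*b + 3) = b*(b - 4)*(b - 3)*(b + 1)*(b - 1)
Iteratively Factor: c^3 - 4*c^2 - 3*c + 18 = (c - 3)*(c^2 - c - 6) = (c - 3)^2*(c + 2)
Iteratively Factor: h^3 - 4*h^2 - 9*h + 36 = (h - 3)*(h^2 - h - 12) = (h - 3)*(h + 3)*(h - 4)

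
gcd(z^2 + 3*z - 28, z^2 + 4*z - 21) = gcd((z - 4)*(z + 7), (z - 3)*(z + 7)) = z + 7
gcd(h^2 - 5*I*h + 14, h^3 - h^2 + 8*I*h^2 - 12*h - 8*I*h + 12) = h + 2*I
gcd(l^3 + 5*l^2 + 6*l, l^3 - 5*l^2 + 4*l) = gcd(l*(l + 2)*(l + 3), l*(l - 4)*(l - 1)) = l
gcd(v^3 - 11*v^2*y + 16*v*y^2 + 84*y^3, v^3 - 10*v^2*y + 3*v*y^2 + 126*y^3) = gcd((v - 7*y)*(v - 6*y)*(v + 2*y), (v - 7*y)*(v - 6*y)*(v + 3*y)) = v^2 - 13*v*y + 42*y^2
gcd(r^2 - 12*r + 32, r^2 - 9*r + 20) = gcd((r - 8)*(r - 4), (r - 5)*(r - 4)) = r - 4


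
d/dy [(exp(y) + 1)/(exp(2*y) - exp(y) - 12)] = (-(exp(y) + 1)*(2*exp(y) - 1) + exp(2*y) - exp(y) - 12)*exp(y)/(-exp(2*y) + exp(y) + 12)^2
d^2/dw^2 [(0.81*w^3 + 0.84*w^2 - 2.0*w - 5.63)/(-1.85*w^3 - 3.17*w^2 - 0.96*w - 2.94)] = (-7.105427357601e-15*w^7 + 3.75068999999996*w^6 + 49.70136*w^5 + 363.41622*w^4 + 644.04606*w^3 + 302.16405*w^2 - 234.77562*w - 120.37458)/(6.331625*w^9 + 32.547975*w^8 + 65.628195*w^7 + 95.820983*w^6 + 137.505492*w^5 + 128.724354*w^4 + 102.538764*w^3 + 90.329148*w^2 + 24.893568*w + 25.412184)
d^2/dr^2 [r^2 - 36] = 2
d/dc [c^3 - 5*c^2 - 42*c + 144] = 3*c^2 - 10*c - 42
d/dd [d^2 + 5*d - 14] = 2*d + 5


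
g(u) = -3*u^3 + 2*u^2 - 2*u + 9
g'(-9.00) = -767.00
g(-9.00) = 2376.00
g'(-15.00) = -2087.00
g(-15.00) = 10614.00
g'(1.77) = -23.12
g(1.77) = -4.91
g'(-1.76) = -36.92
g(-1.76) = 35.07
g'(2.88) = -65.13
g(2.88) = -51.83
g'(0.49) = -2.20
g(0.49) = 8.15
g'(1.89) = -26.59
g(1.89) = -7.89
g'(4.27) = -149.02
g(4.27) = -196.64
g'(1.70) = -21.21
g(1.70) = -3.36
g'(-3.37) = -117.69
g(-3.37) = 153.27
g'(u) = -9*u^2 + 4*u - 2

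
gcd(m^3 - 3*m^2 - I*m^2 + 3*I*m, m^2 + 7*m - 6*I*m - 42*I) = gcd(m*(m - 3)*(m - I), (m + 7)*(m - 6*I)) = 1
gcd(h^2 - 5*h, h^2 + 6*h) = h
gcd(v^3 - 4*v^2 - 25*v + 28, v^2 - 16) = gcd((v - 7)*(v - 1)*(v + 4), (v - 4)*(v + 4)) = v + 4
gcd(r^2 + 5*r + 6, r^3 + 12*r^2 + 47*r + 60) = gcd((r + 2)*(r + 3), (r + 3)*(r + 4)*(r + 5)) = r + 3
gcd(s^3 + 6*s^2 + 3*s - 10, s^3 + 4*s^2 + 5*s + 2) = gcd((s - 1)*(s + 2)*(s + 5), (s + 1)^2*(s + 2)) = s + 2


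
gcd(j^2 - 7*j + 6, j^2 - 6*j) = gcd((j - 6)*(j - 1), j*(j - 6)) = j - 6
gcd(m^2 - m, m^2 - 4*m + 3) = m - 1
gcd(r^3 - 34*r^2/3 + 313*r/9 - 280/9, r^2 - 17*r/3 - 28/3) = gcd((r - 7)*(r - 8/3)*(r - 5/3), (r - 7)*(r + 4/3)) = r - 7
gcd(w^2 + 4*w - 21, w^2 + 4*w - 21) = w^2 + 4*w - 21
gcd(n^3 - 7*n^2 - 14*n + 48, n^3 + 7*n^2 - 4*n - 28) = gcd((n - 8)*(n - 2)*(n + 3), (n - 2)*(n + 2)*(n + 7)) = n - 2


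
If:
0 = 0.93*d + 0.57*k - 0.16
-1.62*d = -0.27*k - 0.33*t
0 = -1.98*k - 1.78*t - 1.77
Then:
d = -0.24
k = 0.68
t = -1.75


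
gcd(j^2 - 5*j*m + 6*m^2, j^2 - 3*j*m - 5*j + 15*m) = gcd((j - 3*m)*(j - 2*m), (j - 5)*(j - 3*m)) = j - 3*m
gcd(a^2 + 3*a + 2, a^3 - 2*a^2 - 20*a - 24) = a + 2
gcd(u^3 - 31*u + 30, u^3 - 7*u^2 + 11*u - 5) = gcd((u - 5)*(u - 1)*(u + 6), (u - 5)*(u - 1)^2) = u^2 - 6*u + 5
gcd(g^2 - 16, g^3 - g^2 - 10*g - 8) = g - 4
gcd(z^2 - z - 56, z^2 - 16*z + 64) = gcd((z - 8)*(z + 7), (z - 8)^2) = z - 8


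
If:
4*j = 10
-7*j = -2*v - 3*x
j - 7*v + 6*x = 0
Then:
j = 5/2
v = 75/22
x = 235/66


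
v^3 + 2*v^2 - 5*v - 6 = (v - 2)*(v + 1)*(v + 3)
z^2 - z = z*(z - 1)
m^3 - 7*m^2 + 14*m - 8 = (m - 4)*(m - 2)*(m - 1)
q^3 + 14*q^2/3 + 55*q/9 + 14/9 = (q + 1/3)*(q + 2)*(q + 7/3)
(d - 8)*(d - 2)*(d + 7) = d^3 - 3*d^2 - 54*d + 112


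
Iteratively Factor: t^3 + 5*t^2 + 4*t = (t)*(t^2 + 5*t + 4) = t*(t + 4)*(t + 1)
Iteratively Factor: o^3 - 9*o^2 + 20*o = (o - 5)*(o^2 - 4*o) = o*(o - 5)*(o - 4)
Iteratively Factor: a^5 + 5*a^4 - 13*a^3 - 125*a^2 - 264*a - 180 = (a + 2)*(a^4 + 3*a^3 - 19*a^2 - 87*a - 90) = (a + 2)^2*(a^3 + a^2 - 21*a - 45) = (a + 2)^2*(a + 3)*(a^2 - 2*a - 15) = (a + 2)^2*(a + 3)^2*(a - 5)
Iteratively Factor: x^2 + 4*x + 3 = (x + 3)*(x + 1)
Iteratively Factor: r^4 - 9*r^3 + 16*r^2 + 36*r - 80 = (r - 4)*(r^3 - 5*r^2 - 4*r + 20) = (r - 5)*(r - 4)*(r^2 - 4) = (r - 5)*(r - 4)*(r - 2)*(r + 2)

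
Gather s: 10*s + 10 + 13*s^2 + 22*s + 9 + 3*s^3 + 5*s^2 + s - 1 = 3*s^3 + 18*s^2 + 33*s + 18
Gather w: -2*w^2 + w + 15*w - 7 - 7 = -2*w^2 + 16*w - 14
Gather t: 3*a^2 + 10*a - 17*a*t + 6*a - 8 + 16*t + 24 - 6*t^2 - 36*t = 3*a^2 + 16*a - 6*t^2 + t*(-17*a - 20) + 16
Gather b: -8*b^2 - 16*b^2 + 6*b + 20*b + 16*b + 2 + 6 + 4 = -24*b^2 + 42*b + 12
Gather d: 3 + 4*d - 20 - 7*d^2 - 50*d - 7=-7*d^2 - 46*d - 24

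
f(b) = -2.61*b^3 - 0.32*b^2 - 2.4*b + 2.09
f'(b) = -7.83*b^2 - 0.64*b - 2.4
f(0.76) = -1.06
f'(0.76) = -7.41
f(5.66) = -494.99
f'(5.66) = -256.86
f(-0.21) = 2.60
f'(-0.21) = -2.61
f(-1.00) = 6.78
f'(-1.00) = -9.59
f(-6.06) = 585.72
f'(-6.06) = -286.07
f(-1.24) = 9.55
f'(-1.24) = -13.65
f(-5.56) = 454.15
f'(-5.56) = -240.90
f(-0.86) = 5.58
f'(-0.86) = -7.64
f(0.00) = 2.09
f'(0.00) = -2.40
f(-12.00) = 4494.89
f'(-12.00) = -1122.24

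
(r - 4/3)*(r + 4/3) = r^2 - 16/9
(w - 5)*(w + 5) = w^2 - 25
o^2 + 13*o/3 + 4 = (o + 4/3)*(o + 3)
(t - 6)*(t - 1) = t^2 - 7*t + 6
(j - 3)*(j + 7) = j^2 + 4*j - 21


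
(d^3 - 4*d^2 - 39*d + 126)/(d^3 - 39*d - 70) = (d^2 + 3*d - 18)/(d^2 + 7*d + 10)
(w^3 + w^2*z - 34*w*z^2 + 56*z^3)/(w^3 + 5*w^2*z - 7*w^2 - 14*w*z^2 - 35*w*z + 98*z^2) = (w - 4*z)/(w - 7)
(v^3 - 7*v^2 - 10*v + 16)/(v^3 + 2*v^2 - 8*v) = (v^3 - 7*v^2 - 10*v + 16)/(v*(v^2 + 2*v - 8))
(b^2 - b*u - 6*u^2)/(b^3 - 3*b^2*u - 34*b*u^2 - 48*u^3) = (-b + 3*u)/(-b^2 + 5*b*u + 24*u^2)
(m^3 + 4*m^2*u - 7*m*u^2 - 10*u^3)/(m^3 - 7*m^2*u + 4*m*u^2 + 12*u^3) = (-m - 5*u)/(-m + 6*u)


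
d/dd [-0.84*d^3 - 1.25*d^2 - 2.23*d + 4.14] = -2.52*d^2 - 2.5*d - 2.23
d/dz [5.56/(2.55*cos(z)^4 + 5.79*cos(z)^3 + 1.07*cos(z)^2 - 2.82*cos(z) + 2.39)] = (56.712*cos(z)^3 + 96.5772*cos(z)^2 + 11.8984*cos(z) - 15.6792)*sin(z)/(2.55*cos(z)^4 + 5.79*cos(z)^3 + 1.07*cos(z)^2 - 2.82*cos(z) + 2.39)^2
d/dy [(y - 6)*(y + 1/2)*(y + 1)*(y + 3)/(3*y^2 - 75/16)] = 8*(64*y^5 - 48*y^4 - 200*y^3 + 1137*y^2 + 2776*y + 1425)/(3*(256*y^4 - 800*y^2 + 625))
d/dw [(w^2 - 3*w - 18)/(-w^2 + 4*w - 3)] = (w^2 - 42*w + 81)/(w^4 - 8*w^3 + 22*w^2 - 24*w + 9)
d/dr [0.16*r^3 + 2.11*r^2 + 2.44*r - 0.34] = 0.48*r^2 + 4.22*r + 2.44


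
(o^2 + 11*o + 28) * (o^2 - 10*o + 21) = o^4 + o^3 - 61*o^2 - 49*o + 588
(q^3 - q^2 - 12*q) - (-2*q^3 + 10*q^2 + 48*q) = 3*q^3 - 11*q^2 - 60*q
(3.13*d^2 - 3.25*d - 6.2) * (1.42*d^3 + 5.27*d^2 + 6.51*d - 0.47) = 4.4446*d^5 + 11.8801*d^4 - 5.5552*d^3 - 55.3026*d^2 - 38.8345*d + 2.914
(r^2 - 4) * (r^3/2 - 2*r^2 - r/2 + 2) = r^5/2 - 2*r^4 - 5*r^3/2 + 10*r^2 + 2*r - 8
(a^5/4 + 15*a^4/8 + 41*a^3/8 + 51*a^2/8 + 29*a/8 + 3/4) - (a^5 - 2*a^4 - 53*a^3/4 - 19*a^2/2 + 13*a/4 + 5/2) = -3*a^5/4 + 31*a^4/8 + 147*a^3/8 + 127*a^2/8 + 3*a/8 - 7/4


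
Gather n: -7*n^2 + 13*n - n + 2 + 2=-7*n^2 + 12*n + 4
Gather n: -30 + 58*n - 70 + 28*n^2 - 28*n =28*n^2 + 30*n - 100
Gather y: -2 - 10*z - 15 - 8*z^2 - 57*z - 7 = -8*z^2 - 67*z - 24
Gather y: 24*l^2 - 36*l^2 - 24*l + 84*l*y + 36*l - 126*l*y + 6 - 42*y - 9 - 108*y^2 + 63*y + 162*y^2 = -12*l^2 + 12*l + 54*y^2 + y*(21 - 42*l) - 3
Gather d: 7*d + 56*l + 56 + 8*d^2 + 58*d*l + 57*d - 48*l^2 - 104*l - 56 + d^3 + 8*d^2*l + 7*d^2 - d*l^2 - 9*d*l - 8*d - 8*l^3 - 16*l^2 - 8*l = d^3 + d^2*(8*l + 15) + d*(-l^2 + 49*l + 56) - 8*l^3 - 64*l^2 - 56*l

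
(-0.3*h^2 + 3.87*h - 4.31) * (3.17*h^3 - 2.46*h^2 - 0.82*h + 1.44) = -0.951*h^5 + 13.0059*h^4 - 22.9369*h^3 + 6.9972*h^2 + 9.107*h - 6.2064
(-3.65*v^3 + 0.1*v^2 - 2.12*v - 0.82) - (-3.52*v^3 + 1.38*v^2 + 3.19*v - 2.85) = -0.13*v^3 - 1.28*v^2 - 5.31*v + 2.03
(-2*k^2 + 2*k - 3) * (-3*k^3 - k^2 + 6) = 6*k^5 - 4*k^4 + 7*k^3 - 9*k^2 + 12*k - 18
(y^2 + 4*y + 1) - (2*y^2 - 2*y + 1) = -y^2 + 6*y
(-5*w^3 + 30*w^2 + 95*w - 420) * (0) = 0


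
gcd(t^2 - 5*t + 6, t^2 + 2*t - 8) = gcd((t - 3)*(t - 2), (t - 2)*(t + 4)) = t - 2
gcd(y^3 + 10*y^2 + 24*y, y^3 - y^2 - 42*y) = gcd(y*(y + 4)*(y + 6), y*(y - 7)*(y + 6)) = y^2 + 6*y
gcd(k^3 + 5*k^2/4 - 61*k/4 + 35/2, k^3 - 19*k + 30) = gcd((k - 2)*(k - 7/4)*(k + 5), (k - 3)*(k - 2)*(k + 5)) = k^2 + 3*k - 10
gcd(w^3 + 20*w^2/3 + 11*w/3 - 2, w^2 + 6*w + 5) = w + 1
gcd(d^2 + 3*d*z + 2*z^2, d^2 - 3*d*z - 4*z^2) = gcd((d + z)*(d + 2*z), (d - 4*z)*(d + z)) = d + z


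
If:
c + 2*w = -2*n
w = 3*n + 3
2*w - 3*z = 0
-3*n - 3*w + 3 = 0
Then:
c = -2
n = -1/2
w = 3/2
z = 1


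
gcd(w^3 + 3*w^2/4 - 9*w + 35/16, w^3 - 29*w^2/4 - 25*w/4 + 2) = w - 1/4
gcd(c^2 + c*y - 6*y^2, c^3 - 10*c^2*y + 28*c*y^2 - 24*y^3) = -c + 2*y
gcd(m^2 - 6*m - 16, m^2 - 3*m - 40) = m - 8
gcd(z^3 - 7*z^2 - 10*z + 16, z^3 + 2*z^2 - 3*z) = z - 1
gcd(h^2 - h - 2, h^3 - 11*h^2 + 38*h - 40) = h - 2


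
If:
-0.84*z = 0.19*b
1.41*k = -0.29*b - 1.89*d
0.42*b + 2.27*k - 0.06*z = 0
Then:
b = -4.42105263157895*z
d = 0.0483955851449475*z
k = 0.844423834917691*z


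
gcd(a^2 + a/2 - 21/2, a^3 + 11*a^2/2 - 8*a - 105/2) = a^2 + a/2 - 21/2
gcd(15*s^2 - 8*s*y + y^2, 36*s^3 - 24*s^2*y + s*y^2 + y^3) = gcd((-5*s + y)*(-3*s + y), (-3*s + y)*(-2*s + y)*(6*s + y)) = -3*s + y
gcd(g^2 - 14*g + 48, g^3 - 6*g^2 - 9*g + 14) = 1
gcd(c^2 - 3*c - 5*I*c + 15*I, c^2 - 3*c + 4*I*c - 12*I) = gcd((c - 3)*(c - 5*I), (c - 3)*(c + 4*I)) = c - 3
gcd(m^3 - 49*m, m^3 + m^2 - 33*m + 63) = m + 7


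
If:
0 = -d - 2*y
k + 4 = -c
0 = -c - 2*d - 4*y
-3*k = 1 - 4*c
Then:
No Solution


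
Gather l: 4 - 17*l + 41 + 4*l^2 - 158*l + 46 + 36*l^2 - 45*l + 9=40*l^2 - 220*l + 100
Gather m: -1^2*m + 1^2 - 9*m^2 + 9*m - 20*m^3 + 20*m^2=-20*m^3 + 11*m^2 + 8*m + 1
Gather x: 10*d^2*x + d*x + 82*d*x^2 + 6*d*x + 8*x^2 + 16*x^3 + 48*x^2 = 16*x^3 + x^2*(82*d + 56) + x*(10*d^2 + 7*d)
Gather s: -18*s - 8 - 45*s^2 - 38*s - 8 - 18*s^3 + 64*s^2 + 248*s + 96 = -18*s^3 + 19*s^2 + 192*s + 80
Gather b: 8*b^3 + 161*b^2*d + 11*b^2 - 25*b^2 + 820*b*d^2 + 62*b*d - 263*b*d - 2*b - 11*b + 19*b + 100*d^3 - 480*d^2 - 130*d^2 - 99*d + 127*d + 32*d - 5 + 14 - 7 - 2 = 8*b^3 + b^2*(161*d - 14) + b*(820*d^2 - 201*d + 6) + 100*d^3 - 610*d^2 + 60*d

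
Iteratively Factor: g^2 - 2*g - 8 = (g - 4)*(g + 2)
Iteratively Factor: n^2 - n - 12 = (n - 4)*(n + 3)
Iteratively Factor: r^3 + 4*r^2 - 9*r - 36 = (r + 4)*(r^2 - 9) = (r - 3)*(r + 4)*(r + 3)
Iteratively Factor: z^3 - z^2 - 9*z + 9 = (z + 3)*(z^2 - 4*z + 3) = (z - 3)*(z + 3)*(z - 1)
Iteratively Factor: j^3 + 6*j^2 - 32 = (j - 2)*(j^2 + 8*j + 16) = (j - 2)*(j + 4)*(j + 4)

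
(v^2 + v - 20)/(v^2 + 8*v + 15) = (v - 4)/(v + 3)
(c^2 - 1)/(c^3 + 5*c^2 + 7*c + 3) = (c - 1)/(c^2 + 4*c + 3)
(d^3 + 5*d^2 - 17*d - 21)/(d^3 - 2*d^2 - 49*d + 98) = (d^2 - 2*d - 3)/(d^2 - 9*d + 14)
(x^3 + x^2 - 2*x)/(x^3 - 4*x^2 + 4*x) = (x^2 + x - 2)/(x^2 - 4*x + 4)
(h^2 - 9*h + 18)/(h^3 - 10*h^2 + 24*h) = (h - 3)/(h*(h - 4))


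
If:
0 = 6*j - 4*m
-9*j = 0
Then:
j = 0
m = 0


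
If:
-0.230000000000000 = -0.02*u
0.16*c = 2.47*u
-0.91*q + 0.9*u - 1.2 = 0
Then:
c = 177.53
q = 10.05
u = 11.50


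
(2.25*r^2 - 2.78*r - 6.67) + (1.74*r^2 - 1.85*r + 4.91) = 3.99*r^2 - 4.63*r - 1.76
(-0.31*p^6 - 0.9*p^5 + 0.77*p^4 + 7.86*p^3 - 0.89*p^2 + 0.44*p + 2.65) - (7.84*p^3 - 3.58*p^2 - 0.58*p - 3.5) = -0.31*p^6 - 0.9*p^5 + 0.77*p^4 + 0.0200000000000005*p^3 + 2.69*p^2 + 1.02*p + 6.15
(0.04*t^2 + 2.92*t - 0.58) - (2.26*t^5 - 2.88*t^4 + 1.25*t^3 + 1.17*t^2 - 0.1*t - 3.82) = -2.26*t^5 + 2.88*t^4 - 1.25*t^3 - 1.13*t^2 + 3.02*t + 3.24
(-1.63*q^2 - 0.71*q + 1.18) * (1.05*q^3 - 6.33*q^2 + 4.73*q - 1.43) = -1.7115*q^5 + 9.5724*q^4 - 1.9766*q^3 - 8.4968*q^2 + 6.5967*q - 1.6874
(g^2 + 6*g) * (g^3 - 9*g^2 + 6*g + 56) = g^5 - 3*g^4 - 48*g^3 + 92*g^2 + 336*g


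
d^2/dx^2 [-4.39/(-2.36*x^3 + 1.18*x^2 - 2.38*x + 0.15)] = ((10.3604 - 62.1624*x)*(2.36*x^3 - 1.18*x^2 + 2.38*x - 0.15) + 4.39*(7.08*x^2 - 2.36*x + 2.38)*(14.16*x^2 - 4.72*x + 4.76))/(2.36*x^3 - 1.18*x^2 + 2.38*x - 0.15)^3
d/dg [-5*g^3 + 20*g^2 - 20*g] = -15*g^2 + 40*g - 20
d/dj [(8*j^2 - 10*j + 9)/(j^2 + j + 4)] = (18*j^2 + 46*j - 49)/(j^4 + 2*j^3 + 9*j^2 + 8*j + 16)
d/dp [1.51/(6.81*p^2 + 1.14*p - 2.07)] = (-20.5662*p - 1.7214)/(6.81*p^2 + 1.14*p - 2.07)^2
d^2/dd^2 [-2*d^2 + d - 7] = -4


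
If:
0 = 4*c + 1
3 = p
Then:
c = -1/4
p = 3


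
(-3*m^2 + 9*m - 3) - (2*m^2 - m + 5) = -5*m^2 + 10*m - 8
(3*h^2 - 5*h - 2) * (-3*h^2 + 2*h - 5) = -9*h^4 + 21*h^3 - 19*h^2 + 21*h + 10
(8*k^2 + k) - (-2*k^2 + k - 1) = 10*k^2 + 1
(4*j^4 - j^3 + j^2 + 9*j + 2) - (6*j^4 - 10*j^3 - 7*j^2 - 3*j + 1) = -2*j^4 + 9*j^3 + 8*j^2 + 12*j + 1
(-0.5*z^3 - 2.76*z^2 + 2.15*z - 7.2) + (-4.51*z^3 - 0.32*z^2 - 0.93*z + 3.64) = -5.01*z^3 - 3.08*z^2 + 1.22*z - 3.56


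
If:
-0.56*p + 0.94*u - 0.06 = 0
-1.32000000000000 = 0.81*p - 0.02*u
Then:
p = -1.65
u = -0.92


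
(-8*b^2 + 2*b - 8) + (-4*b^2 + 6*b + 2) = -12*b^2 + 8*b - 6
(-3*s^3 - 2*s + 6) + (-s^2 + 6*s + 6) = -3*s^3 - s^2 + 4*s + 12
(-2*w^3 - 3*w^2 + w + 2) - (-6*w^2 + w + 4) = -2*w^3 + 3*w^2 - 2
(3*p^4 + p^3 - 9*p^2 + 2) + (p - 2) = 3*p^4 + p^3 - 9*p^2 + p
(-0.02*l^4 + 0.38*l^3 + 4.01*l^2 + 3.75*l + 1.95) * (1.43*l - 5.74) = -0.0286*l^5 + 0.6582*l^4 + 3.5531*l^3 - 17.6549*l^2 - 18.7365*l - 11.193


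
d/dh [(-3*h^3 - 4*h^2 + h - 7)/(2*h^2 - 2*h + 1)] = (-6*h^4 + 12*h^3 - 3*h^2 + 20*h - 13)/(4*h^4 - 8*h^3 + 8*h^2 - 4*h + 1)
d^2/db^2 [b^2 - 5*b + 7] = 2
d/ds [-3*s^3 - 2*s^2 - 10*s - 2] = -9*s^2 - 4*s - 10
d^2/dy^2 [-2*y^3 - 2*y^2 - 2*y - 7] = -12*y - 4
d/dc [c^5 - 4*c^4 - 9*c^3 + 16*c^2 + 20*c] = 5*c^4 - 16*c^3 - 27*c^2 + 32*c + 20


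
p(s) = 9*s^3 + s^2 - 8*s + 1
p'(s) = 27*s^2 + 2*s - 8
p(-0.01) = 1.08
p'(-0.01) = -8.02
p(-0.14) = 2.11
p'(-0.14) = -7.75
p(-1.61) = -21.09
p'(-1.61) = 58.77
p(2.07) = 68.55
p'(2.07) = 111.83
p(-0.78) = 3.58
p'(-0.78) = 6.87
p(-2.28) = -82.23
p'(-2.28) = 127.80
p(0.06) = 0.53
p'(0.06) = -7.78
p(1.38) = 15.52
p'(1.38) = 46.18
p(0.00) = 1.00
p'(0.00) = -8.00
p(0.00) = 1.00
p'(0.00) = -8.00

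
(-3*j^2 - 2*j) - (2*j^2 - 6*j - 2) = -5*j^2 + 4*j + 2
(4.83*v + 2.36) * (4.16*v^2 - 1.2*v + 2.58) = 20.0928*v^3 + 4.0216*v^2 + 9.6294*v + 6.0888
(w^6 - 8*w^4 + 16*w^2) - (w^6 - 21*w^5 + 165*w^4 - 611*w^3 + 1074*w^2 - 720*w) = 21*w^5 - 173*w^4 + 611*w^3 - 1058*w^2 + 720*w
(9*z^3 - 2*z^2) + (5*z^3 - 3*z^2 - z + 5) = 14*z^3 - 5*z^2 - z + 5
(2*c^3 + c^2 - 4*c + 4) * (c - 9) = 2*c^4 - 17*c^3 - 13*c^2 + 40*c - 36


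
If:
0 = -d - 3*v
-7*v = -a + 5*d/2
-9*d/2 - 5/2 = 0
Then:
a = -5/54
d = -5/9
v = 5/27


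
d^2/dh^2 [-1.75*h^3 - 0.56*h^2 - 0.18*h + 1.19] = -10.5*h - 1.12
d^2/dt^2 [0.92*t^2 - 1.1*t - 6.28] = 1.84000000000000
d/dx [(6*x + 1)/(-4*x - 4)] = -5/(4*(x + 1)^2)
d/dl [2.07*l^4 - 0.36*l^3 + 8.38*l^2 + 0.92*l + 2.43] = 8.28*l^3 - 1.08*l^2 + 16.76*l + 0.92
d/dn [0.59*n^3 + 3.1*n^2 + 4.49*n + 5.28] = 1.77*n^2 + 6.2*n + 4.49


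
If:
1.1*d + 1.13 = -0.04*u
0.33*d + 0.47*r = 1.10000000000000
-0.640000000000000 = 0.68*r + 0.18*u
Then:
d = -0.53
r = 2.71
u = -13.79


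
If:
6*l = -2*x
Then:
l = -x/3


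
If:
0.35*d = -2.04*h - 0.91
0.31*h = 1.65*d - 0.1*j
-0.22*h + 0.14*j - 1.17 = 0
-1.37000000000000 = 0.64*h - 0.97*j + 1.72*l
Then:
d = 0.36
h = -0.51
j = 7.56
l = 3.66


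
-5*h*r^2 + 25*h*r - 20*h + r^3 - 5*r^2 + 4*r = (-5*h + r)*(r - 4)*(r - 1)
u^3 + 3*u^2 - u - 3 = (u - 1)*(u + 1)*(u + 3)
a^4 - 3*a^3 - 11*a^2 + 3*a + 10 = (a - 5)*(a - 1)*(a + 1)*(a + 2)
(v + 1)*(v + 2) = v^2 + 3*v + 2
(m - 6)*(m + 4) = m^2 - 2*m - 24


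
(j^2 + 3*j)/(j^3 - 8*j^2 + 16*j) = (j + 3)/(j^2 - 8*j + 16)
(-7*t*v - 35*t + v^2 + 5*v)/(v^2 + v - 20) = (-7*t + v)/(v - 4)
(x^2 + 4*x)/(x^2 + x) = (x + 4)/(x + 1)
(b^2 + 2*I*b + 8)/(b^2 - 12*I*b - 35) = (b^2 + 2*I*b + 8)/(b^2 - 12*I*b - 35)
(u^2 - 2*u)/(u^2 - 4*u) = (u - 2)/(u - 4)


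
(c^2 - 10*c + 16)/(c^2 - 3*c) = (c^2 - 10*c + 16)/(c*(c - 3))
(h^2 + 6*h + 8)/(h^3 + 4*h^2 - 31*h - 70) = (h + 4)/(h^2 + 2*h - 35)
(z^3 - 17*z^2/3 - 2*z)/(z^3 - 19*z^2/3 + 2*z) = (3*z + 1)/(3*z - 1)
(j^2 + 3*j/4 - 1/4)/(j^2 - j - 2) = (j - 1/4)/(j - 2)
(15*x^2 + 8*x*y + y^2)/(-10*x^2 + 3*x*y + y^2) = (-3*x - y)/(2*x - y)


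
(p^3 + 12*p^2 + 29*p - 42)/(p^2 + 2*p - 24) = (p^2 + 6*p - 7)/(p - 4)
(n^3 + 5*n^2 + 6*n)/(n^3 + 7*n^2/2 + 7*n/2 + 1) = 2*n*(n + 3)/(2*n^2 + 3*n + 1)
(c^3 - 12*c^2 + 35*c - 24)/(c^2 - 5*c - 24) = (c^2 - 4*c + 3)/(c + 3)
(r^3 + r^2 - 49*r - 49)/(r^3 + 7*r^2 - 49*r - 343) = (r + 1)/(r + 7)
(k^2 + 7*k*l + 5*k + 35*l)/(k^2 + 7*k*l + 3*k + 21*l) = (k + 5)/(k + 3)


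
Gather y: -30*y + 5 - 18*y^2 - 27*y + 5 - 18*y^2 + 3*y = -36*y^2 - 54*y + 10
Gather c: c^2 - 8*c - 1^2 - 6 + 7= c^2 - 8*c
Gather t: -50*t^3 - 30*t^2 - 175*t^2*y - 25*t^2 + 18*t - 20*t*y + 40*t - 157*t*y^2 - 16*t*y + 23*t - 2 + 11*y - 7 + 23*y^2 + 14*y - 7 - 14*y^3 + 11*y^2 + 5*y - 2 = -50*t^3 + t^2*(-175*y - 55) + t*(-157*y^2 - 36*y + 81) - 14*y^3 + 34*y^2 + 30*y - 18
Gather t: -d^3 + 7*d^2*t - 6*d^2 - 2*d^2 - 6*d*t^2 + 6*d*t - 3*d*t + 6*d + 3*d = -d^3 - 8*d^2 - 6*d*t^2 + 9*d + t*(7*d^2 + 3*d)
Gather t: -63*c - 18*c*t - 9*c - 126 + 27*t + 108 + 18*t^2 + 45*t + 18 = -72*c + 18*t^2 + t*(72 - 18*c)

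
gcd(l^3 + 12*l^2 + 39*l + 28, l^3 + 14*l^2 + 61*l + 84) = l^2 + 11*l + 28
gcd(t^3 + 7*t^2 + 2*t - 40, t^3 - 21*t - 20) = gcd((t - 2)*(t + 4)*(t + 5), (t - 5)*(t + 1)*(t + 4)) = t + 4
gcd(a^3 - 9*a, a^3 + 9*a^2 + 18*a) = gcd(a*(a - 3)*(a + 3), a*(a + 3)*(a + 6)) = a^2 + 3*a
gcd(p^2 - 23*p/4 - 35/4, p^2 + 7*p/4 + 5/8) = p + 5/4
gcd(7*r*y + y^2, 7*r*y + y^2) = 7*r*y + y^2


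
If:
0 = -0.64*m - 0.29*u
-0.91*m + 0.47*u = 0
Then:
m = 0.00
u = 0.00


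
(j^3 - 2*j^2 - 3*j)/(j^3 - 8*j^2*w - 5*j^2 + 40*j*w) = (j^2 - 2*j - 3)/(j^2 - 8*j*w - 5*j + 40*w)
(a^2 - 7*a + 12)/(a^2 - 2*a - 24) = (-a^2 + 7*a - 12)/(-a^2 + 2*a + 24)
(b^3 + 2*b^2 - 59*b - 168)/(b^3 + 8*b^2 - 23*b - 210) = (b^2 - 5*b - 24)/(b^2 + b - 30)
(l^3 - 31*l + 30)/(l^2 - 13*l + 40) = (l^2 + 5*l - 6)/(l - 8)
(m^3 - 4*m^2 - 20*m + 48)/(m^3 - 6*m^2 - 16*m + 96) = (m - 2)/(m - 4)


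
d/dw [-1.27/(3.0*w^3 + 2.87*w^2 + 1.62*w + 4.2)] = (11.43*w^2 + 7.2898*w + 2.0574)/(3.0*w^3 + 2.87*w^2 + 1.62*w + 4.2)^2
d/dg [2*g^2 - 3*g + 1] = 4*g - 3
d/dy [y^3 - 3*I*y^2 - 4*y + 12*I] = 3*y^2 - 6*I*y - 4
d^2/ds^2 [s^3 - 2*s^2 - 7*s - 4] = 6*s - 4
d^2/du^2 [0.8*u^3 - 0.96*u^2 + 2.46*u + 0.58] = 4.8*u - 1.92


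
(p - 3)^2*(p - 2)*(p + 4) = p^4 - 4*p^3 - 11*p^2 + 66*p - 72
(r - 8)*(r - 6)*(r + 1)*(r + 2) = r^4 - 11*r^3 + 8*r^2 + 116*r + 96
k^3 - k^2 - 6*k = k*(k - 3)*(k + 2)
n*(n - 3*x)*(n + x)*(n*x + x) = n^4*x - 2*n^3*x^2 + n^3*x - 3*n^2*x^3 - 2*n^2*x^2 - 3*n*x^3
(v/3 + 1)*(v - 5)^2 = v^3/3 - 7*v^2/3 - 5*v/3 + 25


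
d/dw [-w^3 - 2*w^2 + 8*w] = -3*w^2 - 4*w + 8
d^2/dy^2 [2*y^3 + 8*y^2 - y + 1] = 12*y + 16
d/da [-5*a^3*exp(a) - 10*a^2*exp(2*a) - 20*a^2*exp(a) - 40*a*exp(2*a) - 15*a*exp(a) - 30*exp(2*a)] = 5*(-a^3 - 4*a^2*exp(a) - 7*a^2 - 20*a*exp(a) - 11*a - 20*exp(a) - 3)*exp(a)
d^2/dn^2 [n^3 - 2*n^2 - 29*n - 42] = 6*n - 4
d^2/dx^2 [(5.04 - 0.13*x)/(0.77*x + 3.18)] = 6.613068/(0.77*x + 3.18)^3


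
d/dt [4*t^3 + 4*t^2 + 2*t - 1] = 12*t^2 + 8*t + 2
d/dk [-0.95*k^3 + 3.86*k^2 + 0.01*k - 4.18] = -2.85*k^2 + 7.72*k + 0.01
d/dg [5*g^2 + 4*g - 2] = 10*g + 4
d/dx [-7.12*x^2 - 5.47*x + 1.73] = -14.24*x - 5.47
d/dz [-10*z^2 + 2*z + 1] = 2 - 20*z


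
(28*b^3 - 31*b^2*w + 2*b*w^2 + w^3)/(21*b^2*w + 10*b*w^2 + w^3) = (4*b^2 - 5*b*w + w^2)/(w*(3*b + w))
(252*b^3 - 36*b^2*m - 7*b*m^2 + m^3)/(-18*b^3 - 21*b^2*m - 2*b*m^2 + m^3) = (-42*b^2 - b*m + m^2)/(3*b^2 + 4*b*m + m^2)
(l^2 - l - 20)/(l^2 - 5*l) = (l + 4)/l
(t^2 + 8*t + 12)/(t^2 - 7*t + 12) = (t^2 + 8*t + 12)/(t^2 - 7*t + 12)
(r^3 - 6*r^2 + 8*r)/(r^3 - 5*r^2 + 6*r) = (r - 4)/(r - 3)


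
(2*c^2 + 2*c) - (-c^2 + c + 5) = 3*c^2 + c - 5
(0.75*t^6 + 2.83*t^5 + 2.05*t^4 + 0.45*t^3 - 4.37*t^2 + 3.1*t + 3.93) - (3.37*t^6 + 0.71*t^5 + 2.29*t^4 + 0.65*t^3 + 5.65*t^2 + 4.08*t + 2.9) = -2.62*t^6 + 2.12*t^5 - 0.24*t^4 - 0.2*t^3 - 10.02*t^2 - 0.98*t + 1.03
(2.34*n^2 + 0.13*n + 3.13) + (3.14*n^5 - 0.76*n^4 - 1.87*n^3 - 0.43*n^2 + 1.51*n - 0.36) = 3.14*n^5 - 0.76*n^4 - 1.87*n^3 + 1.91*n^2 + 1.64*n + 2.77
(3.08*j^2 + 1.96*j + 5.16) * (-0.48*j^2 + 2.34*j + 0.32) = -1.4784*j^4 + 6.2664*j^3 + 3.0952*j^2 + 12.7016*j + 1.6512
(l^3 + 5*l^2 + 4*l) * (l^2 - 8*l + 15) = l^5 - 3*l^4 - 21*l^3 + 43*l^2 + 60*l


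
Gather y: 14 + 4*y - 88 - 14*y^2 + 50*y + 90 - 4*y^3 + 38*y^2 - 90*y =-4*y^3 + 24*y^2 - 36*y + 16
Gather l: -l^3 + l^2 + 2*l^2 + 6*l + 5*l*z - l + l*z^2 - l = -l^3 + 3*l^2 + l*(z^2 + 5*z + 4)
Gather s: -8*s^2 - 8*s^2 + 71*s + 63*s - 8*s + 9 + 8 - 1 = -16*s^2 + 126*s + 16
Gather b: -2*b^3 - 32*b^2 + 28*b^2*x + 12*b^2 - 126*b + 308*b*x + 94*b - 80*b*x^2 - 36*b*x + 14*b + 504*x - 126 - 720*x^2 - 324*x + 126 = -2*b^3 + b^2*(28*x - 20) + b*(-80*x^2 + 272*x - 18) - 720*x^2 + 180*x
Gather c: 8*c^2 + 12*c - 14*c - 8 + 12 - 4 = 8*c^2 - 2*c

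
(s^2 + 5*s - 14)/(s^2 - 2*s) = (s + 7)/s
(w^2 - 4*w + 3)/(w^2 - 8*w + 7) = (w - 3)/(w - 7)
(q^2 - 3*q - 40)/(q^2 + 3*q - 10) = (q - 8)/(q - 2)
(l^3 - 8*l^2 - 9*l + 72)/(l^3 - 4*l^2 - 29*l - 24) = (l - 3)/(l + 1)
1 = 1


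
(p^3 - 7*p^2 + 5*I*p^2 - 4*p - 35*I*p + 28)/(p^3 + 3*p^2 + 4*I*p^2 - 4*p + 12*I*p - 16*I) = (p^2 + p*(-7 + I) - 7*I)/(p^2 + 3*p - 4)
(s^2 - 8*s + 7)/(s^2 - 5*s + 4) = (s - 7)/(s - 4)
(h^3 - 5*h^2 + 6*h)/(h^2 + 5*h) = (h^2 - 5*h + 6)/(h + 5)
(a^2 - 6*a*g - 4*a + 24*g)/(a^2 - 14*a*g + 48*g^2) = (a - 4)/(a - 8*g)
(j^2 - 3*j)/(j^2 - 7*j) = (j - 3)/(j - 7)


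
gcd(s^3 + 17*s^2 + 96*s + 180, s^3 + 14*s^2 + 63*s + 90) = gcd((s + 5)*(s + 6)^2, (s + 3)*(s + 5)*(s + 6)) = s^2 + 11*s + 30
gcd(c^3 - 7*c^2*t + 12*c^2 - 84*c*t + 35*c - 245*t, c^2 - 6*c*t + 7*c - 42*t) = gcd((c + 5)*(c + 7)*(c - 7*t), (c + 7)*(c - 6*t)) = c + 7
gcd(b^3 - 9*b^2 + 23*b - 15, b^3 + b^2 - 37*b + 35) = b^2 - 6*b + 5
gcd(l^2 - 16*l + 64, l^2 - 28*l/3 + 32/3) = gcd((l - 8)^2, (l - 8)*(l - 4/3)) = l - 8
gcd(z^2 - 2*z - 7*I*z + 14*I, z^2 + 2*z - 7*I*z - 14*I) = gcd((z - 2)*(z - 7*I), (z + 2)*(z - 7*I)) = z - 7*I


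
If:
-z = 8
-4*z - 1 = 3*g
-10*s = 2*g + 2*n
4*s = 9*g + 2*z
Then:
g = 31/3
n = -1279/12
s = 77/4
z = -8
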